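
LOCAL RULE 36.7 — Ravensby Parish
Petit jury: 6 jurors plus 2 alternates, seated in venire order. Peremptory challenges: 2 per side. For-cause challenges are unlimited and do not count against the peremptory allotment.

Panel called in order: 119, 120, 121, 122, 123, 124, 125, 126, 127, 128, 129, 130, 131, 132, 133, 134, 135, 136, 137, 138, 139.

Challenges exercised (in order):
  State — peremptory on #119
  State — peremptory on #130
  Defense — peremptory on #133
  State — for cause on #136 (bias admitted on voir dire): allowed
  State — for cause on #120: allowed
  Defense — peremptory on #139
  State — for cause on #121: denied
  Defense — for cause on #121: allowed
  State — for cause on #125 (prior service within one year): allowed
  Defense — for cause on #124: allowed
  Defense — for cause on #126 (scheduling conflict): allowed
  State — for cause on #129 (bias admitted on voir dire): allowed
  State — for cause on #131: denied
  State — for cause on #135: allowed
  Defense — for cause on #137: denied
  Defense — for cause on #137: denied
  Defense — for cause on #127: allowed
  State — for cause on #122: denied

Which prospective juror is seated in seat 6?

Removed: #119, #120, #121, #124, #125, #126, #127, #129, #130, #133, #135, #136, #139. (#122, #131, #137 stay — for-cause denied.)
Seating in order: seats 1–6 → #122, #123, #128, #131, #132, #134; alternates → #137, #138.
So seat 6 is #134.

134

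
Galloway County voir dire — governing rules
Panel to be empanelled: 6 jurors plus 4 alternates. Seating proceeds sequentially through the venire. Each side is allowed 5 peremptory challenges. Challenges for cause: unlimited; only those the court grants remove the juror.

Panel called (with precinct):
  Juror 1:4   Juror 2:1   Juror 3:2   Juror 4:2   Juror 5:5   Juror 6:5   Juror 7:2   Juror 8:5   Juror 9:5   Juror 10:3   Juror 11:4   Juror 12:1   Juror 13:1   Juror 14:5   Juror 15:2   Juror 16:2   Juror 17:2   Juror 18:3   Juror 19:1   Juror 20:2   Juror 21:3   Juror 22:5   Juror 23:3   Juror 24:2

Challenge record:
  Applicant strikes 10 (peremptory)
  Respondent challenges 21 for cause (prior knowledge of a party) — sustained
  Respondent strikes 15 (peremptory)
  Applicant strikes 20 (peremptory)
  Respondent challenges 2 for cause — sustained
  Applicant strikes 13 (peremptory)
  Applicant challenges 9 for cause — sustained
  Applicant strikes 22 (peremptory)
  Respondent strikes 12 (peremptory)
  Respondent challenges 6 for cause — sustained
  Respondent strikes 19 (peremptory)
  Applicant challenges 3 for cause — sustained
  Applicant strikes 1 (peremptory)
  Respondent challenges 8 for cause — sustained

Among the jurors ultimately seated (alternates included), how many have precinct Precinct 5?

2

Removed: #1, #2, #3, #6, #8, #9, #10, #12, #13, #15, #19, #20, #21, #22.
Seated (10 incl. alternates): #4, #5, #7, #11, #14, #16, #17, #18, #23, #24.
Of those, in Precinct 5: #5, #14 → 2.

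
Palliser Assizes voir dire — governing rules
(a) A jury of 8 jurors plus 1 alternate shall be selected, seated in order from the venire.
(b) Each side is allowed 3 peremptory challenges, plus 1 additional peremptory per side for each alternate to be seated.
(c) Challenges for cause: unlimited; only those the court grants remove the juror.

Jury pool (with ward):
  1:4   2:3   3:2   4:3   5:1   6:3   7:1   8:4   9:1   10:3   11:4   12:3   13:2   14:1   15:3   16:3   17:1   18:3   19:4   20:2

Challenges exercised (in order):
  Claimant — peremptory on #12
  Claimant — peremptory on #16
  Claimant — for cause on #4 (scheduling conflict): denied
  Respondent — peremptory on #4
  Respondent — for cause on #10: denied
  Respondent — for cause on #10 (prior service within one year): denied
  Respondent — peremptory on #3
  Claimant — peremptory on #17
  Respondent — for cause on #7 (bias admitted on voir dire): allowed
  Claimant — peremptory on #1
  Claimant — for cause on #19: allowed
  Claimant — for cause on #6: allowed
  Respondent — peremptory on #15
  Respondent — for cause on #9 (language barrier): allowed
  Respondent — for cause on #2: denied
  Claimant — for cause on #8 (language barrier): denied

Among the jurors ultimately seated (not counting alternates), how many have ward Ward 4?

2

Removed: #1, #3, #4, #6, #7, #9, #12, #15, #16, #17, #19.
Seated jurors 1–8: #2, #5, #8, #10, #11, #13, #14, #18 (alternates #20 not counted).
Of those, in Ward 4: #8, #11 → 2.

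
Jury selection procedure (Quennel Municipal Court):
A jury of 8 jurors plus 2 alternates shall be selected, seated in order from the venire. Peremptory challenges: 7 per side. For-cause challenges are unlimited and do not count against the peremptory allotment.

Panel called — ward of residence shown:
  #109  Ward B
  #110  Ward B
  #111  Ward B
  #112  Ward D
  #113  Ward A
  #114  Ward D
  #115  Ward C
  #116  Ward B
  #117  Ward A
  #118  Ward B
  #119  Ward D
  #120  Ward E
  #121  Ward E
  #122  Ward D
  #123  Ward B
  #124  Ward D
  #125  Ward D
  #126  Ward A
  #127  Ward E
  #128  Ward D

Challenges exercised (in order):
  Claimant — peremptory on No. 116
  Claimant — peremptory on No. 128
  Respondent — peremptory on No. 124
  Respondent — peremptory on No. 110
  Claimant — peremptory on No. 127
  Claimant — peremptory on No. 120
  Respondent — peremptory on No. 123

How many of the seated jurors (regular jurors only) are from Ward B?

Removed: #110, #116, #120, #123, #124, #127, #128.
Seated jurors 1–8: #109, #111, #112, #113, #114, #115, #117, #118 (alternates #119, #121 not counted).
Of those, in Ward B: #109, #111, #118 → 3.

3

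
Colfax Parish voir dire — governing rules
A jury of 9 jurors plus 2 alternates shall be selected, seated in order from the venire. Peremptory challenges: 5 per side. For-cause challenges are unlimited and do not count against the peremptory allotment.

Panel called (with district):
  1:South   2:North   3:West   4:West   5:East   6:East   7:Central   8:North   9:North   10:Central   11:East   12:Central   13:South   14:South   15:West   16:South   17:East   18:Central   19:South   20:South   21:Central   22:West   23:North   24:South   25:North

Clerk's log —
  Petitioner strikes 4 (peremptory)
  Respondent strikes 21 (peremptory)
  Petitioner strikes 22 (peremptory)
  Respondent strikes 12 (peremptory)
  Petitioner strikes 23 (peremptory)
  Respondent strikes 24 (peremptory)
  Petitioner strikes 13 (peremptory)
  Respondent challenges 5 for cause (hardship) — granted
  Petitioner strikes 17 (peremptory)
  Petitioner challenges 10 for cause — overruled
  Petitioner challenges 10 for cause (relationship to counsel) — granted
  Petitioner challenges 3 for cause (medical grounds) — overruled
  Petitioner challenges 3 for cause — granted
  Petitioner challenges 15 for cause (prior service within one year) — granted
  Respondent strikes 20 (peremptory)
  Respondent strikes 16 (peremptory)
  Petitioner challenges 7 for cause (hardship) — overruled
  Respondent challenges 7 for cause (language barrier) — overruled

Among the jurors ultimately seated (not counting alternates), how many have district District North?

Removed: #3, #4, #5, #10, #12, #13, #15, #16, #17, #20, #21, #22, #23, #24.
Seated jurors 1–9: #1, #2, #6, #7, #8, #9, #11, #14, #18 (alternates #19, #25 not counted).
Of those, in District North: #2, #8, #9 → 3.

3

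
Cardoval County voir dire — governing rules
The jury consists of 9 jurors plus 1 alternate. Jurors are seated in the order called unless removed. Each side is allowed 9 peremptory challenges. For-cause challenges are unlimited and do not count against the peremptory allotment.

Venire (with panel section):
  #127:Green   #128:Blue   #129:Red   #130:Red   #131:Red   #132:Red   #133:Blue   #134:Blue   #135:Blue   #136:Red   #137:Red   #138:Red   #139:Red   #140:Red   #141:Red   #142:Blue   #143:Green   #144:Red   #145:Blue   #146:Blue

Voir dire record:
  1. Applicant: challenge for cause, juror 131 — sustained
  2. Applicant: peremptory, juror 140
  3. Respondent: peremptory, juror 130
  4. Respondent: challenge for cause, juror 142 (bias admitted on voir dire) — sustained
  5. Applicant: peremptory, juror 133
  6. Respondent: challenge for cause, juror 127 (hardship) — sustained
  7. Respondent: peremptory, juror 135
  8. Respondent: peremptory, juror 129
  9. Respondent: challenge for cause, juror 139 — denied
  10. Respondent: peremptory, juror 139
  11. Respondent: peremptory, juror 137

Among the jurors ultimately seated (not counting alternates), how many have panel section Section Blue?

3

Removed: #127, #129, #130, #131, #133, #135, #137, #139, #140, #142.
Seated jurors 1–9: #128, #132, #134, #136, #138, #141, #143, #144, #145 (alternates #146 not counted).
Of those, in Section Blue: #128, #134, #145 → 3.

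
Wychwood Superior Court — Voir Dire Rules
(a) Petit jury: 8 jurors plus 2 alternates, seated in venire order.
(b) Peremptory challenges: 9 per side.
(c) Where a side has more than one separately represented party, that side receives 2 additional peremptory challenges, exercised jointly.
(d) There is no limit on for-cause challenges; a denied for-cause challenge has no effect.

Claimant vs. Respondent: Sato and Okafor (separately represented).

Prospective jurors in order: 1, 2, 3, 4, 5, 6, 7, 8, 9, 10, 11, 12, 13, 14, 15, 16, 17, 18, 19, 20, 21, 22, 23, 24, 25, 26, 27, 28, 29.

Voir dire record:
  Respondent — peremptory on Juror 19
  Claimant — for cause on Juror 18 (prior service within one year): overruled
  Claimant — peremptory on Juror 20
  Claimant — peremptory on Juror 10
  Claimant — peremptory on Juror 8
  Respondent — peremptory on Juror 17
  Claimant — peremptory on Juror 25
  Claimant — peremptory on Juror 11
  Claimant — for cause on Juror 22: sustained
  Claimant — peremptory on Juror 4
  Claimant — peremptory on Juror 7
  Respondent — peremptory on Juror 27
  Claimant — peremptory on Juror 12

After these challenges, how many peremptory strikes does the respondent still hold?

8

Respondent allotment: 9 base + 2 multi-party = 11.
Respondent peremptories used: #19, #17, #27 — 3.
Remaining: 11 − 3 = 8.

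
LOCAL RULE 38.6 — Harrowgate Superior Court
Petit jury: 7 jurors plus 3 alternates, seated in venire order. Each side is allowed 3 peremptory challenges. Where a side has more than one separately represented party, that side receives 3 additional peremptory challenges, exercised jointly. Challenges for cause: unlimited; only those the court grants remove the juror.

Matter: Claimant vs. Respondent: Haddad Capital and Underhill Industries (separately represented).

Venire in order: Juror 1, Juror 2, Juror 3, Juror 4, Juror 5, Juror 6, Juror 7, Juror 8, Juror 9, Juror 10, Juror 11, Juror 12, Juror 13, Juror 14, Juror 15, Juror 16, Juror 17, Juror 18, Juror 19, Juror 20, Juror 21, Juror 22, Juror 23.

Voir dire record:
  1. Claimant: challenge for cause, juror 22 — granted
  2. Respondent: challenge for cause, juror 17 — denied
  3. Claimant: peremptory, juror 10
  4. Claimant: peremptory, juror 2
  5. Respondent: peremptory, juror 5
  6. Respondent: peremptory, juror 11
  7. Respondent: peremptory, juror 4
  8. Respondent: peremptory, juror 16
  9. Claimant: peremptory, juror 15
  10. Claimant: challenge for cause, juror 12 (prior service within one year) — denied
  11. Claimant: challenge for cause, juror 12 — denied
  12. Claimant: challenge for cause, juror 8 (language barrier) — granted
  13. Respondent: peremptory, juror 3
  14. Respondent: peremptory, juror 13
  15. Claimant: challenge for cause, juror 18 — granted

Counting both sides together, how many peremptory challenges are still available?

0

Claimant allotment: 3. Respondent allotment: 3 base + 3 multi-party = 6.
Claimant peremptories used: #10, #2, #15 — 3 (for-cause on #22, #12, #12, #8, #18 don't count).
Respondent peremptories used: #5, #11, #4, #16, #3, #13 — 6 (the for-cause on #17 doesn't count).
Remaining: (3 − 3) + (6 − 6) = 0.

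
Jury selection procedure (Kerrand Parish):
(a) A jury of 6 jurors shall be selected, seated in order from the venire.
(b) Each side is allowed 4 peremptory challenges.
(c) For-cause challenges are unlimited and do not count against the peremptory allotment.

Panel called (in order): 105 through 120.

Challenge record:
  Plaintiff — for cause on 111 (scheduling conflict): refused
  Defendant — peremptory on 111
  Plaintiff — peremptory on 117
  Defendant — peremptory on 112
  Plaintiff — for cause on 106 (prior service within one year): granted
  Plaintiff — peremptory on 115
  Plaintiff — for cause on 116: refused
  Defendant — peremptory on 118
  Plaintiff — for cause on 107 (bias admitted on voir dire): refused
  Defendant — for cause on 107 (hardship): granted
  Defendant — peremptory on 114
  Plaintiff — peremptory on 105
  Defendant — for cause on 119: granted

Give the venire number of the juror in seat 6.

120

Removed: #105, #106, #107, #111, #112, #114, #115, #117, #118, #119. (#116 stays — for-cause denied.)
Seating in order: seats 1–6 → #108, #109, #110, #113, #116, #120.
So seat 6 is #120.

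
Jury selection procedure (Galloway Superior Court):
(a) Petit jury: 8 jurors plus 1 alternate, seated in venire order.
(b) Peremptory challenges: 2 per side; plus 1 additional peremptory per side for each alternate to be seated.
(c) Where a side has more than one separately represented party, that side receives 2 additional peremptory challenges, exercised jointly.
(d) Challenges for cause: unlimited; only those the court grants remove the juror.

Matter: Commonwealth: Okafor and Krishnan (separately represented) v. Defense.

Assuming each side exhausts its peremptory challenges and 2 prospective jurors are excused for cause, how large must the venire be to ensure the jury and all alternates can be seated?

19

Seats to fill: 8 + 1 alternates = 9.
Peremptories — Commonwealth: 2 + 1×1 + 2 = 5; Defense: 2 + 1×1 = 3; total 8.
For-cause removals: 2.
Minimum venire: 9 + 8 + 2 = 19.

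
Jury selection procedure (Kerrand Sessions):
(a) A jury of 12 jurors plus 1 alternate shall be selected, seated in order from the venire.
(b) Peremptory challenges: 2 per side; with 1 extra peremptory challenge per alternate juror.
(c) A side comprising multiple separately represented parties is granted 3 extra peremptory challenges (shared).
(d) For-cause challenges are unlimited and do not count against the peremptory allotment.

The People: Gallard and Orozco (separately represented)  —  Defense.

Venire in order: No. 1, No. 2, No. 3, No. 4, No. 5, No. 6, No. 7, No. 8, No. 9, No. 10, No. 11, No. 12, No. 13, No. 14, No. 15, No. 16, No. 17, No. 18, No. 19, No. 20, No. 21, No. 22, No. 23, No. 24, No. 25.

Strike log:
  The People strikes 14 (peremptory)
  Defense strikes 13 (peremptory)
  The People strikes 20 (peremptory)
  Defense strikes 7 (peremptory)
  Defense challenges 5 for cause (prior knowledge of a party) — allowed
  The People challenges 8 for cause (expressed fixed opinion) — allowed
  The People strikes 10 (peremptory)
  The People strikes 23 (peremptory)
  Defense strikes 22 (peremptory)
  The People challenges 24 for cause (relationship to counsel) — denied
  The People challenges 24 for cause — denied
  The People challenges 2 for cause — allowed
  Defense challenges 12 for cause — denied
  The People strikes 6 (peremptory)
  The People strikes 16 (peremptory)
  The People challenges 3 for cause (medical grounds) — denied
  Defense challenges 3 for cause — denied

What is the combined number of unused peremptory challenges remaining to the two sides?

0

The People allotment: 2 base + 1 × 1 alternate + 3 multi-party = 6. Defense allotment: 2 base + 1 × 1 alternate = 3.
The People peremptories used: #14, #20, #10, #23, #6, #16 — 6 (for-cause on #8, #24, #24, #2, #3 don't count).
Defense peremptories used: #13, #7, #22 — 3 (for-cause on #5, #12, #3 don't count).
Remaining: (6 − 6) + (3 − 3) = 0.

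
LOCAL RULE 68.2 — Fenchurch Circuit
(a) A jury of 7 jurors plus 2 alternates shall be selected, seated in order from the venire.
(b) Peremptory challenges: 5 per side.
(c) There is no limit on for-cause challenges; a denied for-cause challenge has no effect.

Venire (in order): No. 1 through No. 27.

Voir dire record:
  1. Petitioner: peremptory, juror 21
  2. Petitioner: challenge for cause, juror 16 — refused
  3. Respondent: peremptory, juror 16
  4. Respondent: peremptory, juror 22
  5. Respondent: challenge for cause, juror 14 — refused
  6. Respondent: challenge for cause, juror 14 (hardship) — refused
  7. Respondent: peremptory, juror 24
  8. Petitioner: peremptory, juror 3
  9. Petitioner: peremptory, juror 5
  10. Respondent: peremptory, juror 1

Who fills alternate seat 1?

Removed: #1, #3, #5, #16, #21, #22, #24. (#14 stays — for-cause denied.)
Seating in order: seats 1–7 → #2, #4, #6, #7, #8, #9, #10; alternates → #11, #12.
So alternate 1 is #11.

11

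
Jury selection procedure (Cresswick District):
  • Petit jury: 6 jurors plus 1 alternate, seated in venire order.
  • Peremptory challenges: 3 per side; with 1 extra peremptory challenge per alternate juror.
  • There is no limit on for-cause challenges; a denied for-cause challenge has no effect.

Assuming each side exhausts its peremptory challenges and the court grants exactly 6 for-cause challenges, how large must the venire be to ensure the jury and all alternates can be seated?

21

Seats to fill: 6 + 1 alternates = 7.
Peremptories: 3 + 1×1 = 4 per side × 2 sides = 8.
For-cause removals: 6.
Minimum venire: 7 + 8 + 6 = 21.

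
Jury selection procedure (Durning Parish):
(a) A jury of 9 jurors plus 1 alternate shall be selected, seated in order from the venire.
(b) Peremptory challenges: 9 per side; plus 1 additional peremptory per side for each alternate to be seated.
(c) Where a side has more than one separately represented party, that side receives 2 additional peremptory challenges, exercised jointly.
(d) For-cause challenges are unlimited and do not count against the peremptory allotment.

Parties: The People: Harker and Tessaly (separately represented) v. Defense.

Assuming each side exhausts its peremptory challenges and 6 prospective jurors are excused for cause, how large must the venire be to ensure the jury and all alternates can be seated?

Seats to fill: 9 + 1 alternates = 10.
Peremptories — The People: 9 + 1×1 + 2 = 12; Defense: 9 + 1×1 = 10; total 22.
For-cause removals: 6.
Minimum venire: 10 + 22 + 6 = 38.

38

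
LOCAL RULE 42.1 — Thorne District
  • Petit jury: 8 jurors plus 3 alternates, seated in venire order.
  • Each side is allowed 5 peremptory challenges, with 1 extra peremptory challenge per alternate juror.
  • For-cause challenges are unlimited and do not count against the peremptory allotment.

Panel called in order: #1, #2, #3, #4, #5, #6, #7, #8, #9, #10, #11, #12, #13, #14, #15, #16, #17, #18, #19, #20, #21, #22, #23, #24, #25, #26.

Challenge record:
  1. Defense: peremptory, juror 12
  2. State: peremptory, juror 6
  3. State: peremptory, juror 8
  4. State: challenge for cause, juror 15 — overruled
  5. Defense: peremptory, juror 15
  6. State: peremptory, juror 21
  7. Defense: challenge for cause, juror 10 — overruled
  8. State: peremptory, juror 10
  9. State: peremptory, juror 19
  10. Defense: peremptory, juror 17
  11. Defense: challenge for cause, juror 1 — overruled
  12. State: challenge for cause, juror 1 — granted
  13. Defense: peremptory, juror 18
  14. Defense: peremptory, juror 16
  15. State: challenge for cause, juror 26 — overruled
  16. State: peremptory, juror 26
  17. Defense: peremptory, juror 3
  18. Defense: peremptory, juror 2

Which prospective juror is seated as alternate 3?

24

Removed: #1, #2, #3, #6, #8, #10, #12, #15, #16, #17, #18, #19, #21, #26.
Seating in order: seats 1–8 → #4, #5, #7, #9, #11, #13, #14, #20; alternates → #22, #23, #24.
So alternate 3 is #24.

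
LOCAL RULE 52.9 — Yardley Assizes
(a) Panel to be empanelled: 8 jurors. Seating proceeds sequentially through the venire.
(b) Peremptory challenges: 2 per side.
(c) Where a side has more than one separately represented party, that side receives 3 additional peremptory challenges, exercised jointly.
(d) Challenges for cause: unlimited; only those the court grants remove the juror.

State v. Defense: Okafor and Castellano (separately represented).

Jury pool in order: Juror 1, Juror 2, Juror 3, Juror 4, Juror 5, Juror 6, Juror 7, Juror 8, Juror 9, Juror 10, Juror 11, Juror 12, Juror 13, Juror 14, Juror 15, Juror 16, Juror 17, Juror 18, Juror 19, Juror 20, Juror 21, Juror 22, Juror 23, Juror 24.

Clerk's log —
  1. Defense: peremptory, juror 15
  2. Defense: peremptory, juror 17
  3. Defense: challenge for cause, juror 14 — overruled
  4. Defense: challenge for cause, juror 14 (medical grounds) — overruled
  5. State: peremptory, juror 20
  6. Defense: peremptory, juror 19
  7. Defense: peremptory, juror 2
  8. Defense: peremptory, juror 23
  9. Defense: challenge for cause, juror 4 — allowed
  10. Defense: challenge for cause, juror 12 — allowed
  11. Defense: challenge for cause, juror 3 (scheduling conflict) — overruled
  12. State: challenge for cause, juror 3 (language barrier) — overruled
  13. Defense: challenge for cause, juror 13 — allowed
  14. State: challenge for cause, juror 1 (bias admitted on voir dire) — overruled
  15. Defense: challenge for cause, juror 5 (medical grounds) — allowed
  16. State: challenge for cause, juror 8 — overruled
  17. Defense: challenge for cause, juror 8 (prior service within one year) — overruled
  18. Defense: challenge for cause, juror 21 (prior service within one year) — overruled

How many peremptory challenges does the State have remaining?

1

State allotment: 2.
State peremptories used: #20 — 1 (for-cause on #3, #1, #8 don't count).
Remaining: 2 − 1 = 1.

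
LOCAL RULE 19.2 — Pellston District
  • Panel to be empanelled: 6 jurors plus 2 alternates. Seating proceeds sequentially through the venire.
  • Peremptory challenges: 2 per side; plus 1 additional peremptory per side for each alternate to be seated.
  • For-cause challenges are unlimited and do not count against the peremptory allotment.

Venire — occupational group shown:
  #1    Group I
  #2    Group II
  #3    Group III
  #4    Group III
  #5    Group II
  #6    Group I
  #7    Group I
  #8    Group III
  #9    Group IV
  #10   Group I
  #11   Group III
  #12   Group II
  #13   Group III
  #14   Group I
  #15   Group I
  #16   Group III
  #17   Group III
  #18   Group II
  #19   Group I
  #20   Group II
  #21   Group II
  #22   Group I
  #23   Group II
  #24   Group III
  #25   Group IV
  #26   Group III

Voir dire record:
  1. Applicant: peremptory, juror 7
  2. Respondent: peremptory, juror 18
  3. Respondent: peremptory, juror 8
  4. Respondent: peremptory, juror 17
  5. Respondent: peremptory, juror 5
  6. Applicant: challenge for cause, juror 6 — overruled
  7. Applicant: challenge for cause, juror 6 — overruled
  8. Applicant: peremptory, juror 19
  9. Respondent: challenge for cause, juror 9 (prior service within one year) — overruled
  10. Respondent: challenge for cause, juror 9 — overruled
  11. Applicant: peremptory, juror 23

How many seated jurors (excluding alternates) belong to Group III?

2

Removed: #5, #7, #8, #17, #18, #19, #23.
Seated jurors 1–6: #1, #2, #3, #4, #6, #9 (alternates #10, #11 not counted).
Of those, in Group III: #3, #4 → 2.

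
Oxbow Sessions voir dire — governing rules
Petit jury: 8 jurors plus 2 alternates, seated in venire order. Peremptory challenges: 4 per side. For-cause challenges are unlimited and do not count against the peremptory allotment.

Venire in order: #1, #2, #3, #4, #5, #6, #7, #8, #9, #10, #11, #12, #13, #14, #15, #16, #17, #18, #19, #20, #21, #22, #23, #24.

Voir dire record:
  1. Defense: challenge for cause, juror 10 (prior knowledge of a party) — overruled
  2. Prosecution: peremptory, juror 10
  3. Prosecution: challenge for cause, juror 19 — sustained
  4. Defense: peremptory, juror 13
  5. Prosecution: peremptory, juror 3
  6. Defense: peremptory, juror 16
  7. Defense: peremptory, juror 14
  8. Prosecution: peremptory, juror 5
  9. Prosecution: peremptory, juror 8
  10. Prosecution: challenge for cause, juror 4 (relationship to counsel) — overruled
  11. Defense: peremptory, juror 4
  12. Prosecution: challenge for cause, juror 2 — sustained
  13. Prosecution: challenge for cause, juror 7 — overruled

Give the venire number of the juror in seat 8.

Removed: #2, #3, #4, #5, #8, #10, #13, #14, #16, #19. (#7 stays — for-cause denied.)
Seating in order: seats 1–8 → #1, #6, #7, #9, #11, #12, #15, #17; alternates → #18, #20.
So seat 8 is #17.

17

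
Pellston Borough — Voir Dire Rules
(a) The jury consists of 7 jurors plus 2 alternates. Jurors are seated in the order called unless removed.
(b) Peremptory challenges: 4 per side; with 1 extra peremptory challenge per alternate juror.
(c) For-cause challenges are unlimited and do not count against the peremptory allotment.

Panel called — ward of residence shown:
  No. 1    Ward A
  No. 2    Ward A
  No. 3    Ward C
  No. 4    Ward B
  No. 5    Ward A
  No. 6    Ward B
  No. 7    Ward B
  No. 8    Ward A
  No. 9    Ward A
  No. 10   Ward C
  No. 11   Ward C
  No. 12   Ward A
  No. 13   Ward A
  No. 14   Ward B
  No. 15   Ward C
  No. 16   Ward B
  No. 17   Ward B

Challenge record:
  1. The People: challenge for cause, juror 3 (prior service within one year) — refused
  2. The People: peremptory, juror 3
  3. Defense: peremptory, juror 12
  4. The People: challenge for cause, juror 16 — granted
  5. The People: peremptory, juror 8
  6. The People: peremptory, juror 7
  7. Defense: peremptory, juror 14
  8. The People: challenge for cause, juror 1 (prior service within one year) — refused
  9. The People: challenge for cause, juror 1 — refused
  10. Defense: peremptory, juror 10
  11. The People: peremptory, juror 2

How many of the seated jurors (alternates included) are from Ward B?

Removed: #2, #3, #7, #8, #10, #12, #14, #16.
Seated (9 incl. alternates): #1, #4, #5, #6, #9, #11, #13, #15, #17.
Of those, in Ward B: #4, #6, #17 → 3.

3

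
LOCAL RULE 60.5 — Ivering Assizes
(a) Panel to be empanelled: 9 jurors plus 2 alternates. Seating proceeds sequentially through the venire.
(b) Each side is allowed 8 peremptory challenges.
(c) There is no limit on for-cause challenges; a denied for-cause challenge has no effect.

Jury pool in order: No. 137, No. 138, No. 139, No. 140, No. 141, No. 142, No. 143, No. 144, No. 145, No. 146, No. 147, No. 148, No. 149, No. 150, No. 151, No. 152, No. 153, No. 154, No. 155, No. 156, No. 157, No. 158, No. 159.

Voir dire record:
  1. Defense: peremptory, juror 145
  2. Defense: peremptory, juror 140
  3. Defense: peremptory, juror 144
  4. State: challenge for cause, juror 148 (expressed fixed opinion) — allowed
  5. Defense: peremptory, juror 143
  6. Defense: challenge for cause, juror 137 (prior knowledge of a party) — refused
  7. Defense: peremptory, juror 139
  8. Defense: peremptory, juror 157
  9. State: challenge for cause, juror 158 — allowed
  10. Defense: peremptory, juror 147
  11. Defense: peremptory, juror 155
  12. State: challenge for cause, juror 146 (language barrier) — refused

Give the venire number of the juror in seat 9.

Removed: #139, #140, #143, #144, #145, #147, #148, #155, #157, #158. (#137, #146 stay — for-cause denied.)
Seating in order: seats 1–9 → #137, #138, #141, #142, #146, #149, #150, #151, #152; alternates → #153, #154.
So seat 9 is #152.

152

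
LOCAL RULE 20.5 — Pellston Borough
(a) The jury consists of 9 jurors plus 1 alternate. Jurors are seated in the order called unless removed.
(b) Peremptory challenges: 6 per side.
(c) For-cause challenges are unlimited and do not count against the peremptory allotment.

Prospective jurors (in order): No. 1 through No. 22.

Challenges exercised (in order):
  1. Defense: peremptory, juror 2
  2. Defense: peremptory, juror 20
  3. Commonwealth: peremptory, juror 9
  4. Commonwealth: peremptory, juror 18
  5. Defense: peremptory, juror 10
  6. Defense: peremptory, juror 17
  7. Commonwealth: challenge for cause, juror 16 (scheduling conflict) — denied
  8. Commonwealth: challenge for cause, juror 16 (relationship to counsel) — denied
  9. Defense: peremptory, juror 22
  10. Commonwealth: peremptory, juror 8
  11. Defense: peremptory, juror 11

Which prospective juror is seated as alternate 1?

15

Removed: #2, #8, #9, #10, #11, #17, #18, #20, #22. (#16 stays — for-cause denied.)
Seating in order: seats 1–9 → #1, #3, #4, #5, #6, #7, #12, #13, #14; alternates → #15.
So alternate 1 is #15.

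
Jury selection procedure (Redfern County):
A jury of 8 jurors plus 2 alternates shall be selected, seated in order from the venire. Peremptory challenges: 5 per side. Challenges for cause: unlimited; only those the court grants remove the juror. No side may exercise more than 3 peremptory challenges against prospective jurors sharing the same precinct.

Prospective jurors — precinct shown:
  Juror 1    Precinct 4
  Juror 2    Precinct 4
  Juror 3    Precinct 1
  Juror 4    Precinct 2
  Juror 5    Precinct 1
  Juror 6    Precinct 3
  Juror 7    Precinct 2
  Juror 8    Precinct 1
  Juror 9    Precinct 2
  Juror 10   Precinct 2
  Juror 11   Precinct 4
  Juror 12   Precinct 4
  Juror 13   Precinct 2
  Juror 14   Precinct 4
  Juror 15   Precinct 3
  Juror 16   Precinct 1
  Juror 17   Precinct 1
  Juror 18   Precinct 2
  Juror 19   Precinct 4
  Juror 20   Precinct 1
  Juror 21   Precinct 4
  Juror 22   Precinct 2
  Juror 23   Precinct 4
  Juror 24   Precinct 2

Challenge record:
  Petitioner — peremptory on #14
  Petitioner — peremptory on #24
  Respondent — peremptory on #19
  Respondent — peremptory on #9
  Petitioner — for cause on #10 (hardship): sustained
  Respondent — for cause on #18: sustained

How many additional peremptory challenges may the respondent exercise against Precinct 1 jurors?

3

Respondent peremptories so far: #19, #9 — 2 of 5 used, 3 left overall.
Against Precinct 1: none yet — per-precinct cap 3 leaves 3.
Binding limit: min(3, 3) = 3.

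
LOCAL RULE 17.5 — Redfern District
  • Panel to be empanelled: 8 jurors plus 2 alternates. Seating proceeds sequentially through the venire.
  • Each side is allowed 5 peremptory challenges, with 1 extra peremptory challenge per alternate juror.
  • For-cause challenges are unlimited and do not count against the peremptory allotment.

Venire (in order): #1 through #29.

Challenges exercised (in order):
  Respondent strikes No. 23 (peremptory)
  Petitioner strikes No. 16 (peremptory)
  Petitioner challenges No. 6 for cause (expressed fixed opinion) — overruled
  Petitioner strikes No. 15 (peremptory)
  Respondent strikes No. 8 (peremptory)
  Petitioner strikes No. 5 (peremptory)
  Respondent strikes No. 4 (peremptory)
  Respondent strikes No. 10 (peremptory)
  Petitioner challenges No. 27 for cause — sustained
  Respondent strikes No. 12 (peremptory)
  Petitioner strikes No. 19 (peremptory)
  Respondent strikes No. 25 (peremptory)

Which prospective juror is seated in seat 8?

Removed: #4, #5, #8, #10, #12, #15, #16, #19, #23, #25, #27. (#6 stays — for-cause denied.)
Seating in order: seats 1–8 → #1, #2, #3, #6, #7, #9, #11, #13; alternates → #14, #17.
So seat 8 is #13.

13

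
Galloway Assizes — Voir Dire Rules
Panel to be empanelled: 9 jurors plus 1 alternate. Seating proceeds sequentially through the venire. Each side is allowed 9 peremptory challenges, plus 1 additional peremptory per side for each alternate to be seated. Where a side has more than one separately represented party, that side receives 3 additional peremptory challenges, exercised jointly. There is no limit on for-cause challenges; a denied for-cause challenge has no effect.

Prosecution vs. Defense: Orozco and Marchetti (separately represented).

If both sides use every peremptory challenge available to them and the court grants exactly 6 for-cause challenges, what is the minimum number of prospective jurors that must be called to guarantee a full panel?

Seats to fill: 9 + 1 alternates = 10.
Peremptories — Prosecution: 9 + 1×1 = 10; Defense: 9 + 1×1 + 3 = 13; total 23.
For-cause removals: 6.
Minimum venire: 10 + 23 + 6 = 39.

39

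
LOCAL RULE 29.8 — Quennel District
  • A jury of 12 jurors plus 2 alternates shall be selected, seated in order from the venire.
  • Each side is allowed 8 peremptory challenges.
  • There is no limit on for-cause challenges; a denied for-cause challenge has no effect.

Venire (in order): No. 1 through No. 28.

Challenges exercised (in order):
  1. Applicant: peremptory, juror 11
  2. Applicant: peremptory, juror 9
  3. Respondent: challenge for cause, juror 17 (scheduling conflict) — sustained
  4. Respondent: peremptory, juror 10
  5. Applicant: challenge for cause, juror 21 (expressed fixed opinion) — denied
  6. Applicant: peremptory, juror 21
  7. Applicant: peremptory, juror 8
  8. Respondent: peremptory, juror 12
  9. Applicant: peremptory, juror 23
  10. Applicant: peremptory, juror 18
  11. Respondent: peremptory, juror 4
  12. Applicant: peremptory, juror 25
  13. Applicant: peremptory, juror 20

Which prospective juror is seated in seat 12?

22

Removed: #4, #8, #9, #10, #11, #12, #17, #18, #20, #21, #23, #25.
Seating in order: seats 1–12 → #1, #2, #3, #5, #6, #7, #13, #14, #15, #16, #19, #22; alternates → #24, #26.
So seat 12 is #22.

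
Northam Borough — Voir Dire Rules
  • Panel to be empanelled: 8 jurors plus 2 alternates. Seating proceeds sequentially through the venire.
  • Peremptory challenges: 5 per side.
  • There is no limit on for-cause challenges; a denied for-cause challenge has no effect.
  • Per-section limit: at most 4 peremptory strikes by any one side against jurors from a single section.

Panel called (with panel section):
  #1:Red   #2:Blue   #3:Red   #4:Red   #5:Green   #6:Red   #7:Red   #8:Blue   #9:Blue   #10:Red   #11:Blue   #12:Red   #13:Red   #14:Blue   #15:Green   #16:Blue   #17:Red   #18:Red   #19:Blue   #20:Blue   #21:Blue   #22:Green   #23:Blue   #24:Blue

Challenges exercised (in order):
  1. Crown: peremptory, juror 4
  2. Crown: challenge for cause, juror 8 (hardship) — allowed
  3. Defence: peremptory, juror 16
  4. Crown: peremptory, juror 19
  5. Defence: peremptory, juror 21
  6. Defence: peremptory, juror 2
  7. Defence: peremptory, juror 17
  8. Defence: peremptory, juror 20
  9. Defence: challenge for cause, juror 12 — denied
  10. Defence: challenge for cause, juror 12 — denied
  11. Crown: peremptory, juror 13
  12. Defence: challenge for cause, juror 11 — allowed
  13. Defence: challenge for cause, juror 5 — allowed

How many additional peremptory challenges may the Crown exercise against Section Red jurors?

2

Crown peremptories so far: #4, #19, #13 — 3 of 5 used, 2 left overall.
Against Section Red: #4, #13 — 2 used; per-section cap 4 leaves 2.
Binding limit: min(2, 2) = 2.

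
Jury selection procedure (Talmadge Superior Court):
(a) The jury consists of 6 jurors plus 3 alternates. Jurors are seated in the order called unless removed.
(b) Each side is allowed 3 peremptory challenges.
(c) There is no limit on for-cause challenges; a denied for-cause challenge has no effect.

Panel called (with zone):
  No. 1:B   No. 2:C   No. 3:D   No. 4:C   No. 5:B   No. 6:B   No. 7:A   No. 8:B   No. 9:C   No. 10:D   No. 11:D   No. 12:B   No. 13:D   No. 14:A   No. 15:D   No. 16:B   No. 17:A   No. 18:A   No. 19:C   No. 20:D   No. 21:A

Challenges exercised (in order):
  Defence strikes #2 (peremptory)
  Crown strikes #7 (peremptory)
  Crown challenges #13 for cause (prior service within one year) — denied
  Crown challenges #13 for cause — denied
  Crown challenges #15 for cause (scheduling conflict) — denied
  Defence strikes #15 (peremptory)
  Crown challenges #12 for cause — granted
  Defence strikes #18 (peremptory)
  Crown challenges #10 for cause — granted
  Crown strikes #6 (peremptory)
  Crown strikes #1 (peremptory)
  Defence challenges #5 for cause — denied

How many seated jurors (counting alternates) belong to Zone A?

Removed: #1, #2, #6, #7, #10, #12, #15, #18.
Seated (9 incl. alternates): #3, #4, #5, #8, #9, #11, #13, #14, #16.
Of those, in Zone A: #14 → 1.

1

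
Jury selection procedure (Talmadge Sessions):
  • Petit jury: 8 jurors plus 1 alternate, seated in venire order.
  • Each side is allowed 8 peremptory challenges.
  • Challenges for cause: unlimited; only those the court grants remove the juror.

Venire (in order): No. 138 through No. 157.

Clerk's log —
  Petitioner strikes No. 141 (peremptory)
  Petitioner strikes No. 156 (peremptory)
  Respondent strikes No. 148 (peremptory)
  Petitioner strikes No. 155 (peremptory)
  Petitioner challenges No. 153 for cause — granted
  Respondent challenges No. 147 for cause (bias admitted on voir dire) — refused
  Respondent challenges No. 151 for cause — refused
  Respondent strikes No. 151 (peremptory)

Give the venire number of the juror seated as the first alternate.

Removed: #141, #148, #151, #153, #155, #156. (#147 stays — for-cause denied.)
Filling seats in venire order through position 9: #138, #139, #140, #142, #143, #144, #145, #146, #147.
So alternate 1 is #147.

147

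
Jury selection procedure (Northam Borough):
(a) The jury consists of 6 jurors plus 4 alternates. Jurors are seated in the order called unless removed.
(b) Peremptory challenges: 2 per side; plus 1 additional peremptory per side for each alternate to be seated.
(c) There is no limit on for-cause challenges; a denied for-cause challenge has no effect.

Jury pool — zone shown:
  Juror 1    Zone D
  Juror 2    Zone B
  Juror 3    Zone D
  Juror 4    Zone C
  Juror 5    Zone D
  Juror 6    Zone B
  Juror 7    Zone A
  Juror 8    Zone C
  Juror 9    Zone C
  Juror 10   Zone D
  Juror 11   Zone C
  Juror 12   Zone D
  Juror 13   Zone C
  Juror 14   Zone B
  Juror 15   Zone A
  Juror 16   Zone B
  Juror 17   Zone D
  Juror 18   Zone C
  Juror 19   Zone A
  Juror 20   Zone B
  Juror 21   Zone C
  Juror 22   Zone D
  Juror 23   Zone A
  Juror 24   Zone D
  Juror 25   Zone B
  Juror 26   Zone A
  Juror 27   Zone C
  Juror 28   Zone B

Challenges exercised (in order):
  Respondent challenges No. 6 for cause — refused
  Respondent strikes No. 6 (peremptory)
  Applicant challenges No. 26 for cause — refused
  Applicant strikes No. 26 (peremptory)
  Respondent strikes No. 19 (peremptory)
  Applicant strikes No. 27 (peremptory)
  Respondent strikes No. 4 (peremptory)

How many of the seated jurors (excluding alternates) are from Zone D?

Removed: #4, #6, #19, #26, #27.
Seated jurors 1–6: #1, #2, #3, #5, #7, #8 (alternates #9, #10, #11, #12 not counted).
Of those, in Zone D: #1, #3, #5 → 3.

3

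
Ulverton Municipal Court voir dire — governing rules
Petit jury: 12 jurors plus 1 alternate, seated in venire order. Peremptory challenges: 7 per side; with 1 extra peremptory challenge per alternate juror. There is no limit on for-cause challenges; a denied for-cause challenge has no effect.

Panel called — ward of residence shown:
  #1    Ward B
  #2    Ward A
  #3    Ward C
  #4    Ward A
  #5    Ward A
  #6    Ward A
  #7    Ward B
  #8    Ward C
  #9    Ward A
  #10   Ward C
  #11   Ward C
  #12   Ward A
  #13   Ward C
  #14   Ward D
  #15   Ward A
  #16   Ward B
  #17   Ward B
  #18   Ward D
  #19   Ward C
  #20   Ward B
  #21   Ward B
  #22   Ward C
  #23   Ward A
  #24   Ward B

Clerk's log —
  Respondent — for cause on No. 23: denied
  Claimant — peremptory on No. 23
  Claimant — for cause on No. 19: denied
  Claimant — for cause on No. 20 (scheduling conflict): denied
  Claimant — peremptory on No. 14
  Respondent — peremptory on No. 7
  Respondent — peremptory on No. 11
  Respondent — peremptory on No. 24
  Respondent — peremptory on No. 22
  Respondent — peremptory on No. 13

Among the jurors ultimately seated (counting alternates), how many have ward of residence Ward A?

Removed: #7, #11, #13, #14, #22, #23, #24.
Seated (13 incl. alternates): #1, #2, #3, #4, #5, #6, #8, #9, #10, #12, #15, #16, #17.
Of those, in Ward A: #2, #4, #5, #6, #9, #12, #15 → 7.

7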